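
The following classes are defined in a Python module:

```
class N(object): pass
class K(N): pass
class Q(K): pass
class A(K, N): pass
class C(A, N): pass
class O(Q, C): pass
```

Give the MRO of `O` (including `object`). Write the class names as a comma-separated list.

O, Q, C, A, K, N, object

L[O] = O + merge(L[Q], L[C], [Q C])
  take Q:  [Q K N object] + [C A K N object] + [Q C]
  take C:  [K N object] + [C A K N object] + [C]
  take A:  [K N object] + [A K N object]
  take K:  [K N object] + [K N object]
  take N:  [N object] + [N object]
  take object:  [object] + [object]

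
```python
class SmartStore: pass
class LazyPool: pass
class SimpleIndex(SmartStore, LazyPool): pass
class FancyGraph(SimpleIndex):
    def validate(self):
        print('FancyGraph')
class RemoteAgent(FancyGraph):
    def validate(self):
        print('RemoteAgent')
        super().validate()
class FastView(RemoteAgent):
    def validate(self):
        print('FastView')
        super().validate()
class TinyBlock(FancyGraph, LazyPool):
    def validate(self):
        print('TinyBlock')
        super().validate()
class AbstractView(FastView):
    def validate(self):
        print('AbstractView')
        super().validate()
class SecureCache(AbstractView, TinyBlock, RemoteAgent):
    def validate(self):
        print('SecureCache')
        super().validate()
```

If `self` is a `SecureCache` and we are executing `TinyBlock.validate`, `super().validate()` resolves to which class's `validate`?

RemoteAgent

L[SecureCache] = SecureCache + merge(L[AbstractView], L[TinyBlock], L[RemoteAgent], [AbstractView TinyBlock RemoteAgent])
  take AbstractView:  [AbstractView FastView RemoteAgent FancyGraph SimpleIndex SmartStore LazyPool object] + [TinyBlock FancyGraph SimpleIndex SmartStore LazyPool object] + [RemoteAgent FancyGraph SimpleIndex SmartStore LazyPool object] + [AbstractView TinyBlock RemoteAgent]
  take FastView:  [FastView RemoteAgent FancyGraph SimpleIndex SmartStore LazyPool object] + [TinyBlock FancyGraph SimpleIndex SmartStore LazyPool object] + [RemoteAgent FancyGraph SimpleIndex SmartStore LazyPool object] + [TinyBlock RemoteAgent]
  take TinyBlock:  [RemoteAgent FancyGraph SimpleIndex SmartStore LazyPool object] + [TinyBlock FancyGraph SimpleIndex SmartStore LazyPool object] + [RemoteAgent FancyGraph SimpleIndex SmartStore LazyPool object] + [TinyBlock RemoteAgent]
  take RemoteAgent:  [RemoteAgent FancyGraph SimpleIndex SmartStore LazyPool object] + [FancyGraph SimpleIndex SmartStore LazyPool object] + [RemoteAgent FancyGraph SimpleIndex SmartStore LazyPool object] + [RemoteAgent]
  take FancyGraph:  [FancyGraph SimpleIndex SmartStore LazyPool object] + [FancyGraph SimpleIndex SmartStore LazyPool object] + [FancyGraph SimpleIndex SmartStore LazyPool object]
  take SimpleIndex:  [SimpleIndex SmartStore LazyPool object] + [SimpleIndex SmartStore LazyPool object] + [SimpleIndex SmartStore LazyPool object]
  take SmartStore:  [SmartStore LazyPool object] + [SmartStore LazyPool object] + [SmartStore LazyPool object]
  take LazyPool:  [LazyPool object] + [LazyPool object] + [LazyPool object]
  take object:  [object] + [object] + [object]
MRO: SecureCache AbstractView FastView TinyBlock RemoteAgent FancyGraph SimpleIndex SmartStore LazyPool object
super() in TinyBlock.validate on a SecureCache instance goes to the class after TinyBlock in SecureCache's MRO: RemoteAgent.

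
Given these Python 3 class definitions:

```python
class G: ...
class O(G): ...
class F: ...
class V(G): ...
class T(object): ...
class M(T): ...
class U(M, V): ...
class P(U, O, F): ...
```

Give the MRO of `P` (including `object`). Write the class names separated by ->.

P -> U -> M -> T -> V -> O -> G -> F -> object

L[P] = P + merge(L[U], L[O], L[F], [U O F])
  take U:  [U M T V G object] + [O G object] + [F object] + [U O F]
  take M:  [M T V G object] + [O G object] + [F object] + [O F]
  take T:  [T V G object] + [O G object] + [F object] + [O F]
  take V:  [V G object] + [O G object] + [F object] + [O F]
  take O:  [G object] + [O G object] + [F object] + [O F]
  take G:  [G object] + [G object] + [F object] + [F]
  take F:  [object] + [object] + [F object] + [F]
  take object:  [object] + [object] + [object]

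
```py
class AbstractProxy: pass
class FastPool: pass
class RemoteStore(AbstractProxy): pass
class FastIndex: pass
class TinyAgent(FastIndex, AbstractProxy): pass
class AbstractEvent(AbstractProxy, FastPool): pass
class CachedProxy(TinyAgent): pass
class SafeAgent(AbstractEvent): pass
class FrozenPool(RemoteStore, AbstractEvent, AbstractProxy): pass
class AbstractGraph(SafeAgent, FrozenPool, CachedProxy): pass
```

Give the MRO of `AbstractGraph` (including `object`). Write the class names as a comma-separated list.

L[AbstractGraph] = AbstractGraph + merge(L[SafeAgent], L[FrozenPool], L[CachedProxy], [SafeAgent FrozenPool CachedProxy])
  take SafeAgent:  [SafeAgent AbstractEvent AbstractProxy FastPool object] + [FrozenPool RemoteStore AbstractEvent AbstractProxy FastPool object] + [CachedProxy TinyAgent FastIndex AbstractProxy object] + [SafeAgent FrozenPool CachedProxy]
  take FrozenPool:  [AbstractEvent AbstractProxy FastPool object] + [FrozenPool RemoteStore AbstractEvent AbstractProxy FastPool object] + [CachedProxy TinyAgent FastIndex AbstractProxy object] + [FrozenPool CachedProxy]
  take RemoteStore:  [AbstractEvent AbstractProxy FastPool object] + [RemoteStore AbstractEvent AbstractProxy FastPool object] + [CachedProxy TinyAgent FastIndex AbstractProxy object] + [CachedProxy]
  take AbstractEvent:  [AbstractEvent AbstractProxy FastPool object] + [AbstractEvent AbstractProxy FastPool object] + [CachedProxy TinyAgent FastIndex AbstractProxy object] + [CachedProxy]
  take CachedProxy:  [AbstractProxy FastPool object] + [AbstractProxy FastPool object] + [CachedProxy TinyAgent FastIndex AbstractProxy object] + [CachedProxy]
  take TinyAgent:  [AbstractProxy FastPool object] + [AbstractProxy FastPool object] + [TinyAgent FastIndex AbstractProxy object]
  take FastIndex:  [AbstractProxy FastPool object] + [AbstractProxy FastPool object] + [FastIndex AbstractProxy object]
  take AbstractProxy:  [AbstractProxy FastPool object] + [AbstractProxy FastPool object] + [AbstractProxy object]
  take FastPool:  [FastPool object] + [FastPool object] + [object]
  take object:  [object] + [object] + [object]

AbstractGraph, SafeAgent, FrozenPool, RemoteStore, AbstractEvent, CachedProxy, TinyAgent, FastIndex, AbstractProxy, FastPool, object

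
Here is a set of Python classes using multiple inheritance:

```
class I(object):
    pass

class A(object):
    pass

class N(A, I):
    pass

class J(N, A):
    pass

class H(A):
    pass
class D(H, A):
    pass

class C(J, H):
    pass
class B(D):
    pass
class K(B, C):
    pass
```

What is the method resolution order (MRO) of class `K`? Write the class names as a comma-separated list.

L[K] = K + merge(L[B], L[C], [B C])
  take B:  [B D H A object] + [C J N H A I object] + [B C]
  take D:  [D H A object] + [C J N H A I object] + [C]
  take C:  [H A object] + [C J N H A I object] + [C]
  take J:  [H A object] + [J N H A I object]
  take N:  [H A object] + [N H A I object]
  take H:  [H A object] + [H A I object]
  take A:  [A object] + [A I object]
  take I:  [object] + [I object]
  take object:  [object] + [object]

K, B, D, C, J, N, H, A, I, object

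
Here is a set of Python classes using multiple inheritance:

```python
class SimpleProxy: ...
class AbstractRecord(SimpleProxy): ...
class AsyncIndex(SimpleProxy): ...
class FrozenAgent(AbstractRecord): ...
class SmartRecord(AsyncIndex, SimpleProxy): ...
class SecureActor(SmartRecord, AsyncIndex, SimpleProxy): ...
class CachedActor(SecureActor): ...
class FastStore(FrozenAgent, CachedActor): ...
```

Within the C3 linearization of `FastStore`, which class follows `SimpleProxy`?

L[FastStore] = FastStore + merge(L[FrozenAgent], L[CachedActor], [FrozenAgent CachedActor])
  take FrozenAgent:  [FrozenAgent AbstractRecord SimpleProxy object] + [CachedActor SecureActor SmartRecord AsyncIndex SimpleProxy object] + [FrozenAgent CachedActor]
  take AbstractRecord:  [AbstractRecord SimpleProxy object] + [CachedActor SecureActor SmartRecord AsyncIndex SimpleProxy object] + [CachedActor]
  take CachedActor:  [SimpleProxy object] + [CachedActor SecureActor SmartRecord AsyncIndex SimpleProxy object] + [CachedActor]
  take SecureActor:  [SimpleProxy object] + [SecureActor SmartRecord AsyncIndex SimpleProxy object]
  take SmartRecord:  [SimpleProxy object] + [SmartRecord AsyncIndex SimpleProxy object]
  take AsyncIndex:  [SimpleProxy object] + [AsyncIndex SimpleProxy object]
  take SimpleProxy:  [SimpleProxy object] + [SimpleProxy object]
  take object:  [object] + [object]
MRO: FastStore FrozenAgent AbstractRecord CachedActor SecureActor SmartRecord AsyncIndex SimpleProxy object
SimpleProxy is at position 7; next is object.

object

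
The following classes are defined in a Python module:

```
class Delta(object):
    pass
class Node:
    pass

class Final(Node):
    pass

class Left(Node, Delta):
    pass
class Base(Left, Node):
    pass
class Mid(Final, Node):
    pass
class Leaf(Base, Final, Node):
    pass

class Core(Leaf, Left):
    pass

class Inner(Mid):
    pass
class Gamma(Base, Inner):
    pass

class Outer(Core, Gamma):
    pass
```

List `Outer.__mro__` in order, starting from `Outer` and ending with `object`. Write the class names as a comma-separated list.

L[Outer] = Outer + merge(L[Core], L[Gamma], [Core Gamma])
  take Core:  [Core Leaf Base Left Final Node Delta object] + [Gamma Base Left Inner Mid Final Node Delta object] + [Core Gamma]
  take Leaf:  [Leaf Base Left Final Node Delta object] + [Gamma Base Left Inner Mid Final Node Delta object] + [Gamma]
  take Gamma:  [Base Left Final Node Delta object] + [Gamma Base Left Inner Mid Final Node Delta object] + [Gamma]
  take Base:  [Base Left Final Node Delta object] + [Base Left Inner Mid Final Node Delta object]
  take Left:  [Left Final Node Delta object] + [Left Inner Mid Final Node Delta object]
  take Inner:  [Final Node Delta object] + [Inner Mid Final Node Delta object]
  take Mid:  [Final Node Delta object] + [Mid Final Node Delta object]
  take Final:  [Final Node Delta object] + [Final Node Delta object]
  take Node:  [Node Delta object] + [Node Delta object]
  take Delta:  [Delta object] + [Delta object]
  take object:  [object] + [object]

Outer, Core, Leaf, Gamma, Base, Left, Inner, Mid, Final, Node, Delta, object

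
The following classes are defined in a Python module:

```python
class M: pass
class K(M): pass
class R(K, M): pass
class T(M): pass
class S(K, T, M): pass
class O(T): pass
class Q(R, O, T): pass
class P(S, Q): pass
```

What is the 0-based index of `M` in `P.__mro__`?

7

L[P] = P + merge(L[S], L[Q], [S Q])
  take S:  [S K T M object] + [Q R K O T M object] + [S Q]
  take Q:  [K T M object] + [Q R K O T M object] + [Q]
  take R:  [K T M object] + [R K O T M object]
  take K:  [K T M object] + [K O T M object]
  take O:  [T M object] + [O T M object]
  take T:  [T M object] + [T M object]
  take M:  [M object] + [M object]
  take object:  [object] + [object]
MRO: P S Q R K O T M object
M sits at index 7.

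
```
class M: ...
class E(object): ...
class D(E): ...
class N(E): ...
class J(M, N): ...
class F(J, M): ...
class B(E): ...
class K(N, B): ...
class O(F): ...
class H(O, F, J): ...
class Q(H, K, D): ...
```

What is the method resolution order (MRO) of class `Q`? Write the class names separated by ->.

Q -> H -> O -> F -> J -> M -> K -> N -> B -> D -> E -> object

L[Q] = Q + merge(L[H], L[K], L[D], [H K D])
  take H:  [H O F J M N E object] + [K N B E object] + [D E object] + [H K D]
  take O:  [O F J M N E object] + [K N B E object] + [D E object] + [K D]
  take F:  [F J M N E object] + [K N B E object] + [D E object] + [K D]
  take J:  [J M N E object] + [K N B E object] + [D E object] + [K D]
  take M:  [M N E object] + [K N B E object] + [D E object] + [K D]
  take K:  [N E object] + [K N B E object] + [D E object] + [K D]
  take N:  [N E object] + [N B E object] + [D E object] + [D]
  take B:  [E object] + [B E object] + [D E object] + [D]
  take D:  [E object] + [E object] + [D E object] + [D]
  take E:  [E object] + [E object] + [E object]
  take object:  [object] + [object] + [object]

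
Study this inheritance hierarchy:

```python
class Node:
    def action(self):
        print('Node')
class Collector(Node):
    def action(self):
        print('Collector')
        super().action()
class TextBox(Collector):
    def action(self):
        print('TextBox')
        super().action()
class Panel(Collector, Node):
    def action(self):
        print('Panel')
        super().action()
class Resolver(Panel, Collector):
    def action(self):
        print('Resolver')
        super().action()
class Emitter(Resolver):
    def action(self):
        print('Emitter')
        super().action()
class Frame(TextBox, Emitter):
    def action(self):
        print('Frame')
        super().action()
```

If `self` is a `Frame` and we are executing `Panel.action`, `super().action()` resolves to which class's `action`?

L[Frame] = Frame + merge(L[TextBox], L[Emitter], [TextBox Emitter])
  take TextBox:  [TextBox Collector Node object] + [Emitter Resolver Panel Collector Node object] + [TextBox Emitter]
  take Emitter:  [Collector Node object] + [Emitter Resolver Panel Collector Node object] + [Emitter]
  take Resolver:  [Collector Node object] + [Resolver Panel Collector Node object]
  take Panel:  [Collector Node object] + [Panel Collector Node object]
  take Collector:  [Collector Node object] + [Collector Node object]
  take Node:  [Node object] + [Node object]
  take object:  [object] + [object]
MRO: Frame TextBox Emitter Resolver Panel Collector Node object
super() in Panel.action on a Frame instance goes to the class after Panel in Frame's MRO: Collector.

Collector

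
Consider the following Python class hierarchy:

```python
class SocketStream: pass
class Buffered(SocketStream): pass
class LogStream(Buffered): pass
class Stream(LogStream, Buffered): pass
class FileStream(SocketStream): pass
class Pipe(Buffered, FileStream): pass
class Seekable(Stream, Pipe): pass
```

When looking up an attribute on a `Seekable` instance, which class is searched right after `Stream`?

L[Seekable] = Seekable + merge(L[Stream], L[Pipe], [Stream Pipe])
  take Stream:  [Stream LogStream Buffered SocketStream object] + [Pipe Buffered FileStream SocketStream object] + [Stream Pipe]
  take LogStream:  [LogStream Buffered SocketStream object] + [Pipe Buffered FileStream SocketStream object] + [Pipe]
  take Pipe:  [Buffered SocketStream object] + [Pipe Buffered FileStream SocketStream object] + [Pipe]
  take Buffered:  [Buffered SocketStream object] + [Buffered FileStream SocketStream object]
  take FileStream:  [SocketStream object] + [FileStream SocketStream object]
  take SocketStream:  [SocketStream object] + [SocketStream object]
  take object:  [object] + [object]
MRO: Seekable Stream LogStream Pipe Buffered FileStream SocketStream object
Stream is at position 1; next is LogStream.

LogStream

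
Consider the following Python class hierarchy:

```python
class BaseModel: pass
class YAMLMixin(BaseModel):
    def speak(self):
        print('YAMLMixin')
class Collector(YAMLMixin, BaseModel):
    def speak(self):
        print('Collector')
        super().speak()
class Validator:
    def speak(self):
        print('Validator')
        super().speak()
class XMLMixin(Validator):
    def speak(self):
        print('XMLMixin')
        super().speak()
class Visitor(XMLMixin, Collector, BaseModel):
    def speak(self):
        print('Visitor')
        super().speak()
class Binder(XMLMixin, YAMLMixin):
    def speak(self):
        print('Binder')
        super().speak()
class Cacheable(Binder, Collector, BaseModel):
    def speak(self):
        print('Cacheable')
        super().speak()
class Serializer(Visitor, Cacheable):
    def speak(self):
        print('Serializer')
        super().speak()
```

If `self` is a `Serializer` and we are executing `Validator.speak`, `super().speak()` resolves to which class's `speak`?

Collector

L[Serializer] = Serializer + merge(L[Visitor], L[Cacheable], [Visitor Cacheable])
  take Visitor:  [Visitor XMLMixin Validator Collector YAMLMixin BaseModel object] + [Cacheable Binder XMLMixin Validator Collector YAMLMixin BaseModel object] + [Visitor Cacheable]
  take Cacheable:  [XMLMixin Validator Collector YAMLMixin BaseModel object] + [Cacheable Binder XMLMixin Validator Collector YAMLMixin BaseModel object] + [Cacheable]
  take Binder:  [XMLMixin Validator Collector YAMLMixin BaseModel object] + [Binder XMLMixin Validator Collector YAMLMixin BaseModel object]
  take XMLMixin:  [XMLMixin Validator Collector YAMLMixin BaseModel object] + [XMLMixin Validator Collector YAMLMixin BaseModel object]
  take Validator:  [Validator Collector YAMLMixin BaseModel object] + [Validator Collector YAMLMixin BaseModel object]
  take Collector:  [Collector YAMLMixin BaseModel object] + [Collector YAMLMixin BaseModel object]
  take YAMLMixin:  [YAMLMixin BaseModel object] + [YAMLMixin BaseModel object]
  take BaseModel:  [BaseModel object] + [BaseModel object]
  take object:  [object] + [object]
MRO: Serializer Visitor Cacheable Binder XMLMixin Validator Collector YAMLMixin BaseModel object
super() in Validator.speak on a Serializer instance goes to the class after Validator in Serializer's MRO: Collector.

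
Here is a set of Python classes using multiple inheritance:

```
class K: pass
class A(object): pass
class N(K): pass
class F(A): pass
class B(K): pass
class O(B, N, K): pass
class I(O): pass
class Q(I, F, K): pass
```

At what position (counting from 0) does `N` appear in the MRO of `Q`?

4

L[Q] = Q + merge(L[I], L[F], L[K], [I F K])
  take I:  [I O B N K object] + [F A object] + [K object] + [I F K]
  take O:  [O B N K object] + [F A object] + [K object] + [F K]
  take B:  [B N K object] + [F A object] + [K object] + [F K]
  take N:  [N K object] + [F A object] + [K object] + [F K]
  take F:  [K object] + [F A object] + [K object] + [F K]
  take K:  [K object] + [A object] + [K object] + [K]
  take A:  [object] + [A object] + [object]
  take object:  [object] + [object] + [object]
MRO: Q I O B N F K A object
N sits at index 4.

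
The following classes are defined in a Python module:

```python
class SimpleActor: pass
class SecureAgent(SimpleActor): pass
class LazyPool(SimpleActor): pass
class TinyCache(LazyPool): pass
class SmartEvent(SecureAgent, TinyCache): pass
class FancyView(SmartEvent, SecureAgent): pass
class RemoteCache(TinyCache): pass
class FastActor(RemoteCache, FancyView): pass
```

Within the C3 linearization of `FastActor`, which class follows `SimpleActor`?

L[FastActor] = FastActor + merge(L[RemoteCache], L[FancyView], [RemoteCache FancyView])
  take RemoteCache:  [RemoteCache TinyCache LazyPool SimpleActor object] + [FancyView SmartEvent SecureAgent TinyCache LazyPool SimpleActor object] + [RemoteCache FancyView]
  take FancyView:  [TinyCache LazyPool SimpleActor object] + [FancyView SmartEvent SecureAgent TinyCache LazyPool SimpleActor object] + [FancyView]
  take SmartEvent:  [TinyCache LazyPool SimpleActor object] + [SmartEvent SecureAgent TinyCache LazyPool SimpleActor object]
  take SecureAgent:  [TinyCache LazyPool SimpleActor object] + [SecureAgent TinyCache LazyPool SimpleActor object]
  take TinyCache:  [TinyCache LazyPool SimpleActor object] + [TinyCache LazyPool SimpleActor object]
  take LazyPool:  [LazyPool SimpleActor object] + [LazyPool SimpleActor object]
  take SimpleActor:  [SimpleActor object] + [SimpleActor object]
  take object:  [object] + [object]
MRO: FastActor RemoteCache FancyView SmartEvent SecureAgent TinyCache LazyPool SimpleActor object
SimpleActor is at position 7; next is object.

object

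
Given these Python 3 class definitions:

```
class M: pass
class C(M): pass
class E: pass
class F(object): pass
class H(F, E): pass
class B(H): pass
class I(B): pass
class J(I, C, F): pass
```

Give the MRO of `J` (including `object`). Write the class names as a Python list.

L[J] = J + merge(L[I], L[C], L[F], [I C F])
  take I:  [I B H F E object] + [C M object] + [F object] + [I C F]
  take B:  [B H F E object] + [C M object] + [F object] + [C F]
  take H:  [H F E object] + [C M object] + [F object] + [C F]
  take C:  [F E object] + [C M object] + [F object] + [C F]
  take F:  [F E object] + [M object] + [F object] + [F]
  take E:  [E object] + [M object] + [object]
  take M:  [object] + [M object] + [object]
  take object:  [object] + [object] + [object]

[J, I, B, H, C, F, E, M, object]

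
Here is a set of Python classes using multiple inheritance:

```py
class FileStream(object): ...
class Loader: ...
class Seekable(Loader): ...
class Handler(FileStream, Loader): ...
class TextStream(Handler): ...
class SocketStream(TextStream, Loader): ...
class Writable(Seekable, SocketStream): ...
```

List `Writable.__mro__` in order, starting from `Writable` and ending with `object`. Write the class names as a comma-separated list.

Writable, Seekable, SocketStream, TextStream, Handler, FileStream, Loader, object

L[Writable] = Writable + merge(L[Seekable], L[SocketStream], [Seekable SocketStream])
  take Seekable:  [Seekable Loader object] + [SocketStream TextStream Handler FileStream Loader object] + [Seekable SocketStream]
  take SocketStream:  [Loader object] + [SocketStream TextStream Handler FileStream Loader object] + [SocketStream]
  take TextStream:  [Loader object] + [TextStream Handler FileStream Loader object]
  take Handler:  [Loader object] + [Handler FileStream Loader object]
  take FileStream:  [Loader object] + [FileStream Loader object]
  take Loader:  [Loader object] + [Loader object]
  take object:  [object] + [object]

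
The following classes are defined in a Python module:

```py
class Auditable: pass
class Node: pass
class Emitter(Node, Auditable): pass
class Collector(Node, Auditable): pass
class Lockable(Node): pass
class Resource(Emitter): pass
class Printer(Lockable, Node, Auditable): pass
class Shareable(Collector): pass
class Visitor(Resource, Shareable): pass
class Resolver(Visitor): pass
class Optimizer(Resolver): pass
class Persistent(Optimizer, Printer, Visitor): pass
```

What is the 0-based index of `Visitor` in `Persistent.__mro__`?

L[Persistent] = Persistent + merge(L[Optimizer], L[Printer], L[Visitor], [Optimizer Printer Visitor])
  take Optimizer:  [Optimizer Resolver Visitor Resource Emitter Shareable Collector Node Auditable object] + [Printer Lockable Node Auditable object] + [Visitor Resource Emitter Shareable Collector Node Auditable object] + [Optimizer Printer Visitor]
  take Resolver:  [Resolver Visitor Resource Emitter Shareable Collector Node Auditable object] + [Printer Lockable Node Auditable object] + [Visitor Resource Emitter Shareable Collector Node Auditable object] + [Printer Visitor]
  take Printer:  [Visitor Resource Emitter Shareable Collector Node Auditable object] + [Printer Lockable Node Auditable object] + [Visitor Resource Emitter Shareable Collector Node Auditable object] + [Printer Visitor]
  take Visitor:  [Visitor Resource Emitter Shareable Collector Node Auditable object] + [Lockable Node Auditable object] + [Visitor Resource Emitter Shareable Collector Node Auditable object] + [Visitor]
  take Resource:  [Resource Emitter Shareable Collector Node Auditable object] + [Lockable Node Auditable object] + [Resource Emitter Shareable Collector Node Auditable object]
  take Emitter:  [Emitter Shareable Collector Node Auditable object] + [Lockable Node Auditable object] + [Emitter Shareable Collector Node Auditable object]
  take Shareable:  [Shareable Collector Node Auditable object] + [Lockable Node Auditable object] + [Shareable Collector Node Auditable object]
  take Collector:  [Collector Node Auditable object] + [Lockable Node Auditable object] + [Collector Node Auditable object]
  take Lockable:  [Node Auditable object] + [Lockable Node Auditable object] + [Node Auditable object]
  take Node:  [Node Auditable object] + [Node Auditable object] + [Node Auditable object]
  take Auditable:  [Auditable object] + [Auditable object] + [Auditable object]
  take object:  [object] + [object] + [object]
MRO: Persistent Optimizer Resolver Printer Visitor Resource Emitter Shareable Collector Lockable Node Auditable object
Visitor sits at index 4.

4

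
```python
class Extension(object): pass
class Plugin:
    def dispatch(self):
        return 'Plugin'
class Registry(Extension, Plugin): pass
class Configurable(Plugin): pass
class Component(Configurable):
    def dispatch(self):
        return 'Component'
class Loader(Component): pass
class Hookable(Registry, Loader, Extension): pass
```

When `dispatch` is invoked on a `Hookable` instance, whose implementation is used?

Component

L[Hookable] = Hookable + merge(L[Registry], L[Loader], L[Extension], [Registry Loader Extension])
  take Registry:  [Registry Extension Plugin object] + [Loader Component Configurable Plugin object] + [Extension object] + [Registry Loader Extension]
  take Loader:  [Extension Plugin object] + [Loader Component Configurable Plugin object] + [Extension object] + [Loader Extension]
  take Extension:  [Extension Plugin object] + [Component Configurable Plugin object] + [Extension object] + [Extension]
  take Component:  [Plugin object] + [Component Configurable Plugin object] + [object]
  take Configurable:  [Plugin object] + [Configurable Plugin object] + [object]
  take Plugin:  [Plugin object] + [Plugin object] + [object]
  take object:  [object] + [object] + [object]
MRO: Hookable Registry Loader Extension Component Configurable Plugin object
dispatch is defined in: Component, Plugin. First along the MRO is Component.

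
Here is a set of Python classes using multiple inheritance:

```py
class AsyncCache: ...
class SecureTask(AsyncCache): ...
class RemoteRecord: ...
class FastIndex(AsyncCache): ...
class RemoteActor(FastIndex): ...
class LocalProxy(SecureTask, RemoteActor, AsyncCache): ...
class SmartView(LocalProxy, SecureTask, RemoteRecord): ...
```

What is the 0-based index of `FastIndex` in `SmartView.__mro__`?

4

L[SmartView] = SmartView + merge(L[LocalProxy], L[SecureTask], L[RemoteRecord], [LocalProxy SecureTask RemoteRecord])
  take LocalProxy:  [LocalProxy SecureTask RemoteActor FastIndex AsyncCache object] + [SecureTask AsyncCache object] + [RemoteRecord object] + [LocalProxy SecureTask RemoteRecord]
  take SecureTask:  [SecureTask RemoteActor FastIndex AsyncCache object] + [SecureTask AsyncCache object] + [RemoteRecord object] + [SecureTask RemoteRecord]
  take RemoteActor:  [RemoteActor FastIndex AsyncCache object] + [AsyncCache object] + [RemoteRecord object] + [RemoteRecord]
  take FastIndex:  [FastIndex AsyncCache object] + [AsyncCache object] + [RemoteRecord object] + [RemoteRecord]
  take AsyncCache:  [AsyncCache object] + [AsyncCache object] + [RemoteRecord object] + [RemoteRecord]
  take RemoteRecord:  [object] + [object] + [RemoteRecord object] + [RemoteRecord]
  take object:  [object] + [object] + [object]
MRO: SmartView LocalProxy SecureTask RemoteActor FastIndex AsyncCache RemoteRecord object
FastIndex sits at index 4.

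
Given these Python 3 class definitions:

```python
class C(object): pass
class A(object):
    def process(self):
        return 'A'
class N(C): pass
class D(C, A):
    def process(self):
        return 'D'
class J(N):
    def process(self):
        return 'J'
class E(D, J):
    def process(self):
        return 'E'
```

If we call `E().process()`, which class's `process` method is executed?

E

L[E] = E + merge(L[D], L[J], [D J])
  take D:  [D C A object] + [J N C object] + [D J]
  take J:  [C A object] + [J N C object] + [J]
  take N:  [C A object] + [N C object]
  take C:  [C A object] + [C object]
  take A:  [A object] + [object]
  take object:  [object] + [object]
MRO: E D J N C A object
process is defined in: A, D, E, J. First along the MRO is E.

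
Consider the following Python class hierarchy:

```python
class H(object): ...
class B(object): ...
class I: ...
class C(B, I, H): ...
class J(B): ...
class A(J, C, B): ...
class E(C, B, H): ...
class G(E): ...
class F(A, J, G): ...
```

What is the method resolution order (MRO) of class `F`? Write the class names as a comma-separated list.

L[F] = F + merge(L[A], L[J], L[G], [A J G])
  take A:  [A J C B I H object] + [J B object] + [G E C B I H object] + [A J G]
  take J:  [J C B I H object] + [J B object] + [G E C B I H object] + [J G]
  take G:  [C B I H object] + [B object] + [G E C B I H object] + [G]
  take E:  [C B I H object] + [B object] + [E C B I H object]
  take C:  [C B I H object] + [B object] + [C B I H object]
  take B:  [B I H object] + [B object] + [B I H object]
  take I:  [I H object] + [object] + [I H object]
  take H:  [H object] + [object] + [H object]
  take object:  [object] + [object] + [object]

F, A, J, G, E, C, B, I, H, object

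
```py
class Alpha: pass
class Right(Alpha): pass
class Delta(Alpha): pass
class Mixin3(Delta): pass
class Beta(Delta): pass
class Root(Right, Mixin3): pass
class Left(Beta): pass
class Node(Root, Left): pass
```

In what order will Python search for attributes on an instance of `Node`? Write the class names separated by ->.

Node -> Root -> Right -> Mixin3 -> Left -> Beta -> Delta -> Alpha -> object

L[Node] = Node + merge(L[Root], L[Left], [Root Left])
  take Root:  [Root Right Mixin3 Delta Alpha object] + [Left Beta Delta Alpha object] + [Root Left]
  take Right:  [Right Mixin3 Delta Alpha object] + [Left Beta Delta Alpha object] + [Left]
  take Mixin3:  [Mixin3 Delta Alpha object] + [Left Beta Delta Alpha object] + [Left]
  take Left:  [Delta Alpha object] + [Left Beta Delta Alpha object] + [Left]
  take Beta:  [Delta Alpha object] + [Beta Delta Alpha object]
  take Delta:  [Delta Alpha object] + [Delta Alpha object]
  take Alpha:  [Alpha object] + [Alpha object]
  take object:  [object] + [object]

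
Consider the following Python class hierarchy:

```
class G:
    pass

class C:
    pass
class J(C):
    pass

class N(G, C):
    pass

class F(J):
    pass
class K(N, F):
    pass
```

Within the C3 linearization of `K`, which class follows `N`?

G

L[K] = K + merge(L[N], L[F], [N F])
  take N:  [N G C object] + [F J C object] + [N F]
  take G:  [G C object] + [F J C object] + [F]
  take F:  [C object] + [F J C object] + [F]
  take J:  [C object] + [J C object]
  take C:  [C object] + [C object]
  take object:  [object] + [object]
MRO: K N G F J C object
N is at position 1; next is G.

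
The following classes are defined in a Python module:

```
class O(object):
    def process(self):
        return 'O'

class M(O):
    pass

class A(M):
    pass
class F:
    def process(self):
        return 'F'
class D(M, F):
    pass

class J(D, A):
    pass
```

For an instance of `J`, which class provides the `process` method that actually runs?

L[J] = J + merge(L[D], L[A], [D A])
  take D:  [D M O F object] + [A M O object] + [D A]
  take A:  [M O F object] + [A M O object] + [A]
  take M:  [M O F object] + [M O object]
  take O:  [O F object] + [O object]
  take F:  [F object] + [object]
  take object:  [object] + [object]
MRO: J D A M O F object
process is defined in: F, O. First along the MRO is O.

O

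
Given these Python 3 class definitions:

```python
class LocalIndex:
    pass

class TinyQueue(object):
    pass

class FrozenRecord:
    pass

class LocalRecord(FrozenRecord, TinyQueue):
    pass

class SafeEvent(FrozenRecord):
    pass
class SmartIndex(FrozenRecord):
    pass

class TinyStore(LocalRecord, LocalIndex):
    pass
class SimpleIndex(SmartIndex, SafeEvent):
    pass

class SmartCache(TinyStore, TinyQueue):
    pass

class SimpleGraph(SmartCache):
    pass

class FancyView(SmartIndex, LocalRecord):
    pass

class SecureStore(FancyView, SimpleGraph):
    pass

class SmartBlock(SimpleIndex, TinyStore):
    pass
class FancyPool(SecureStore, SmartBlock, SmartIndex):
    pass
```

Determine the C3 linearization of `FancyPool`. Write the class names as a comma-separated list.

L[FancyPool] = FancyPool + merge(L[SecureStore], L[SmartBlock], L[SmartIndex], [SecureStore SmartBlock SmartIndex])
  take SecureStore:  [SecureStore FancyView SmartIndex SimpleGraph SmartCache TinyStore LocalRecord FrozenRecord TinyQueue LocalIndex object] + [SmartBlock SimpleIndex SmartIndex SafeEvent TinyStore LocalRecord FrozenRecord TinyQueue LocalIndex object] + [SmartIndex FrozenRecord object] + [SecureStore SmartBlock SmartIndex]
  take FancyView:  [FancyView SmartIndex SimpleGraph SmartCache TinyStore LocalRecord FrozenRecord TinyQueue LocalIndex object] + [SmartBlock SimpleIndex SmartIndex SafeEvent TinyStore LocalRecord FrozenRecord TinyQueue LocalIndex object] + [SmartIndex FrozenRecord object] + [SmartBlock SmartIndex]
  take SmartBlock:  [SmartIndex SimpleGraph SmartCache TinyStore LocalRecord FrozenRecord TinyQueue LocalIndex object] + [SmartBlock SimpleIndex SmartIndex SafeEvent TinyStore LocalRecord FrozenRecord TinyQueue LocalIndex object] + [SmartIndex FrozenRecord object] + [SmartBlock SmartIndex]
  take SimpleIndex:  [SmartIndex SimpleGraph SmartCache TinyStore LocalRecord FrozenRecord TinyQueue LocalIndex object] + [SimpleIndex SmartIndex SafeEvent TinyStore LocalRecord FrozenRecord TinyQueue LocalIndex object] + [SmartIndex FrozenRecord object] + [SmartIndex]
  take SmartIndex:  [SmartIndex SimpleGraph SmartCache TinyStore LocalRecord FrozenRecord TinyQueue LocalIndex object] + [SmartIndex SafeEvent TinyStore LocalRecord FrozenRecord TinyQueue LocalIndex object] + [SmartIndex FrozenRecord object] + [SmartIndex]
  take SimpleGraph:  [SimpleGraph SmartCache TinyStore LocalRecord FrozenRecord TinyQueue LocalIndex object] + [SafeEvent TinyStore LocalRecord FrozenRecord TinyQueue LocalIndex object] + [FrozenRecord object]
  take SmartCache:  [SmartCache TinyStore LocalRecord FrozenRecord TinyQueue LocalIndex object] + [SafeEvent TinyStore LocalRecord FrozenRecord TinyQueue LocalIndex object] + [FrozenRecord object]
  take SafeEvent:  [TinyStore LocalRecord FrozenRecord TinyQueue LocalIndex object] + [SafeEvent TinyStore LocalRecord FrozenRecord TinyQueue LocalIndex object] + [FrozenRecord object]
  take TinyStore:  [TinyStore LocalRecord FrozenRecord TinyQueue LocalIndex object] + [TinyStore LocalRecord FrozenRecord TinyQueue LocalIndex object] + [FrozenRecord object]
  take LocalRecord:  [LocalRecord FrozenRecord TinyQueue LocalIndex object] + [LocalRecord FrozenRecord TinyQueue LocalIndex object] + [FrozenRecord object]
  take FrozenRecord:  [FrozenRecord TinyQueue LocalIndex object] + [FrozenRecord TinyQueue LocalIndex object] + [FrozenRecord object]
  take TinyQueue:  [TinyQueue LocalIndex object] + [TinyQueue LocalIndex object] + [object]
  take LocalIndex:  [LocalIndex object] + [LocalIndex object] + [object]
  take object:  [object] + [object] + [object]

FancyPool, SecureStore, FancyView, SmartBlock, SimpleIndex, SmartIndex, SimpleGraph, SmartCache, SafeEvent, TinyStore, LocalRecord, FrozenRecord, TinyQueue, LocalIndex, object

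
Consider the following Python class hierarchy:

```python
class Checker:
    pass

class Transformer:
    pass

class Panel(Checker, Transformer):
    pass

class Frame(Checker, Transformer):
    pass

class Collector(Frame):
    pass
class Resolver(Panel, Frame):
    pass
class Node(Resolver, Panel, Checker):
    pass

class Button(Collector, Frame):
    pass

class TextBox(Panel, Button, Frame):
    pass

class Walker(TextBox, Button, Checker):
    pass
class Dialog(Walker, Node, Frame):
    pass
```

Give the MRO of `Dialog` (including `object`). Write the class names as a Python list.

[Dialog, Walker, TextBox, Node, Resolver, Panel, Button, Collector, Frame, Checker, Transformer, object]

L[Dialog] = Dialog + merge(L[Walker], L[Node], L[Frame], [Walker Node Frame])
  take Walker:  [Walker TextBox Panel Button Collector Frame Checker Transformer object] + [Node Resolver Panel Frame Checker Transformer object] + [Frame Checker Transformer object] + [Walker Node Frame]
  take TextBox:  [TextBox Panel Button Collector Frame Checker Transformer object] + [Node Resolver Panel Frame Checker Transformer object] + [Frame Checker Transformer object] + [Node Frame]
  take Node:  [Panel Button Collector Frame Checker Transformer object] + [Node Resolver Panel Frame Checker Transformer object] + [Frame Checker Transformer object] + [Node Frame]
  take Resolver:  [Panel Button Collector Frame Checker Transformer object] + [Resolver Panel Frame Checker Transformer object] + [Frame Checker Transformer object] + [Frame]
  take Panel:  [Panel Button Collector Frame Checker Transformer object] + [Panel Frame Checker Transformer object] + [Frame Checker Transformer object] + [Frame]
  take Button:  [Button Collector Frame Checker Transformer object] + [Frame Checker Transformer object] + [Frame Checker Transformer object] + [Frame]
  take Collector:  [Collector Frame Checker Transformer object] + [Frame Checker Transformer object] + [Frame Checker Transformer object] + [Frame]
  take Frame:  [Frame Checker Transformer object] + [Frame Checker Transformer object] + [Frame Checker Transformer object] + [Frame]
  take Checker:  [Checker Transformer object] + [Checker Transformer object] + [Checker Transformer object]
  take Transformer:  [Transformer object] + [Transformer object] + [Transformer object]
  take object:  [object] + [object] + [object]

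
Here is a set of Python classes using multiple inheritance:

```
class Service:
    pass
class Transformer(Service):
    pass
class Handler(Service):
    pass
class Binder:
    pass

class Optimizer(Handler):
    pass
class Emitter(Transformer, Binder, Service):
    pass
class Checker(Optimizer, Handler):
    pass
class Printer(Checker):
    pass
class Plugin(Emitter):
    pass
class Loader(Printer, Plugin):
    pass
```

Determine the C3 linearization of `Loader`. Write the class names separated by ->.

Loader -> Printer -> Checker -> Optimizer -> Handler -> Plugin -> Emitter -> Transformer -> Binder -> Service -> object

L[Loader] = Loader + merge(L[Printer], L[Plugin], [Printer Plugin])
  take Printer:  [Printer Checker Optimizer Handler Service object] + [Plugin Emitter Transformer Binder Service object] + [Printer Plugin]
  take Checker:  [Checker Optimizer Handler Service object] + [Plugin Emitter Transformer Binder Service object] + [Plugin]
  take Optimizer:  [Optimizer Handler Service object] + [Plugin Emitter Transformer Binder Service object] + [Plugin]
  take Handler:  [Handler Service object] + [Plugin Emitter Transformer Binder Service object] + [Plugin]
  take Plugin:  [Service object] + [Plugin Emitter Transformer Binder Service object] + [Plugin]
  take Emitter:  [Service object] + [Emitter Transformer Binder Service object]
  take Transformer:  [Service object] + [Transformer Binder Service object]
  take Binder:  [Service object] + [Binder Service object]
  take Service:  [Service object] + [Service object]
  take object:  [object] + [object]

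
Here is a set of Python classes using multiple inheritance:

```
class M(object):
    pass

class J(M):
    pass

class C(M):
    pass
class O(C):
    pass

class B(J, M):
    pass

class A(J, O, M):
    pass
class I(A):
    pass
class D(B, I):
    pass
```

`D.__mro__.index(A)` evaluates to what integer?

L[D] = D + merge(L[B], L[I], [B I])
  take B:  [B J M object] + [I A J O C M object] + [B I]
  take I:  [J M object] + [I A J O C M object] + [I]
  take A:  [J M object] + [A J O C M object]
  take J:  [J M object] + [J O C M object]
  take O:  [M object] + [O C M object]
  take C:  [M object] + [C M object]
  take M:  [M object] + [M object]
  take object:  [object] + [object]
MRO: D B I A J O C M object
A sits at index 3.

3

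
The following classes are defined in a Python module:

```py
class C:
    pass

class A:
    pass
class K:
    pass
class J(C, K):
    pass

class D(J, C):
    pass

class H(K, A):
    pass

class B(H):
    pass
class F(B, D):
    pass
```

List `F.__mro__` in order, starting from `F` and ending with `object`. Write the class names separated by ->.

F -> B -> H -> D -> J -> C -> K -> A -> object

L[F] = F + merge(L[B], L[D], [B D])
  take B:  [B H K A object] + [D J C K object] + [B D]
  take H:  [H K A object] + [D J C K object] + [D]
  take D:  [K A object] + [D J C K object] + [D]
  take J:  [K A object] + [J C K object]
  take C:  [K A object] + [C K object]
  take K:  [K A object] + [K object]
  take A:  [A object] + [object]
  take object:  [object] + [object]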